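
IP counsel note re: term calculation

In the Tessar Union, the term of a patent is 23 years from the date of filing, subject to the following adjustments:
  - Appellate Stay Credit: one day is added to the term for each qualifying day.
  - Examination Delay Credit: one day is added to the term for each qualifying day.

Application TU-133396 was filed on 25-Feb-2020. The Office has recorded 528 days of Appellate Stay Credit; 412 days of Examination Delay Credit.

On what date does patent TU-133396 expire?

Base term: filing date + 23 years → 25 February 2043.
Appellate Stay Credit: +528 days → 6 August 2044.
Examination Delay Credit: +412 days → 22 September 2045.

September 22, 2045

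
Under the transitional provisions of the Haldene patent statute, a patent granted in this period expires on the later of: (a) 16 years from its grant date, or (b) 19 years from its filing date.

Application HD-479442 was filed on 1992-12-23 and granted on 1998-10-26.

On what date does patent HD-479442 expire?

(a) grant + 16 years → 26 October 2014.
(b) filing + 19 years → 23 December 2011.
Later of the two: 26 October 2014.

October 26, 2014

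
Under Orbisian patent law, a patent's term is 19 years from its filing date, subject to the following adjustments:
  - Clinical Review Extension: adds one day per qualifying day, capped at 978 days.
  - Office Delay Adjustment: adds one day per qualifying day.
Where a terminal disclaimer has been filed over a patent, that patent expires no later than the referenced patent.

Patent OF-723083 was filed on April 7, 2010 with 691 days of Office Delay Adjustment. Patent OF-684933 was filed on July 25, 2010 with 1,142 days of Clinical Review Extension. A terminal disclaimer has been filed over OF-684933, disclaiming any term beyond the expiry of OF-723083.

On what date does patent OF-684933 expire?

February 27, 2031

Natural term of OF-684933:
  Base: filing + 19 years → 25 July 2029.
  Clinical Review Extension: 1142 days claimed exceeds the 978-day cap, so +978 days → 29 March 2032.
Expiry of referenced patent OF-723083:
  Base: filing + 19 years → 7 April 2029.
  Office Delay Adjustment: +691 days → 27 February 2031.
Terminal disclaimer: OF-684933 expires on the earlier of 29 March 2032 and 27 February 2031.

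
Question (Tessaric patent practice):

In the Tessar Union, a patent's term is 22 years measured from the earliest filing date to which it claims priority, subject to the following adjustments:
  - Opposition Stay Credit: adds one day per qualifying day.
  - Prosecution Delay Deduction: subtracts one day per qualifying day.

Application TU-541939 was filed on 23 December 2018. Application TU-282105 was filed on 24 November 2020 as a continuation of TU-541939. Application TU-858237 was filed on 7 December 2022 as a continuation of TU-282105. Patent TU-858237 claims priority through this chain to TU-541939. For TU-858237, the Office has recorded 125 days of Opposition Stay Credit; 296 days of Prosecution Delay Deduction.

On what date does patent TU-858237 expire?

Earliest priority filing: 23 December 2018.
Base term: 23 December 2018 + 22 years → 23 December 2040.
Opposition Stay Credit: +125 days → 27 April 2041.
Prosecution Delay Deduction: −296 days → 5 July 2040.

2040-07-05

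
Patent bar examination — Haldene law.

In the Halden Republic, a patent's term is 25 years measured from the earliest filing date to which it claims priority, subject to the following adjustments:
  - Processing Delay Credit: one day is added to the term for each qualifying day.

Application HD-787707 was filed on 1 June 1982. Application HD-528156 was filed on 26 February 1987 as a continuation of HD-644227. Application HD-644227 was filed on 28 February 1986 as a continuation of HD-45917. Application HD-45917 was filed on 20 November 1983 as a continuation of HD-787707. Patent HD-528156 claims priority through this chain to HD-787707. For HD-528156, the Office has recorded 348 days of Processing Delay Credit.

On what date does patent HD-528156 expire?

Earliest priority filing: 1 June 1982.
Base term: 1 June 1982 + 25 years → 1 June 2007.
Processing Delay Credit: +348 days → 14 May 2008.

2008-05-14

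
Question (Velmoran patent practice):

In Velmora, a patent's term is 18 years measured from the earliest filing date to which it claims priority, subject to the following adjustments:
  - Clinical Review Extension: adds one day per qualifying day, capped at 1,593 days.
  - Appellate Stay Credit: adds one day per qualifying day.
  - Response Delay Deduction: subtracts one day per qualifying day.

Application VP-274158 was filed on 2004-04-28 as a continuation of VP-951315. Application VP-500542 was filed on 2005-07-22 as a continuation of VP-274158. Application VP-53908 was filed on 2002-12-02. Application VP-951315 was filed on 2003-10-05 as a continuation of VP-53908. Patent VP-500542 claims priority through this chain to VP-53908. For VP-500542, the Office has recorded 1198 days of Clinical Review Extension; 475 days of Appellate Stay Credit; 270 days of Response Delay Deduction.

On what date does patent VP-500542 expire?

Earliest priority filing: 2 December 2002.
Base term: 2 December 2002 + 18 years → 2 December 2020.
Clinical Review Extension: 1198 days (within the 1593-day cap) → +1198 days → 14 March 2024.
Appellate Stay Credit: +475 days → 2 July 2025.
Response Delay Deduction: −270 days → 5 October 2024.

October 5, 2024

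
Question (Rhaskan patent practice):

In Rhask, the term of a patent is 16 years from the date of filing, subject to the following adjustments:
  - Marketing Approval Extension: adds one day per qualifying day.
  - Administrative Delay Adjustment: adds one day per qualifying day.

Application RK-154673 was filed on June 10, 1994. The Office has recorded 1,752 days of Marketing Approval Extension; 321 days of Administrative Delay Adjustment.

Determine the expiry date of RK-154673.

Base term: filing date + 16 years → 10 June 2010.
Marketing Approval Extension: +1752 days → 28 March 2015.
Administrative Delay Adjustment: +321 days → 12 February 2016.

February 12, 2016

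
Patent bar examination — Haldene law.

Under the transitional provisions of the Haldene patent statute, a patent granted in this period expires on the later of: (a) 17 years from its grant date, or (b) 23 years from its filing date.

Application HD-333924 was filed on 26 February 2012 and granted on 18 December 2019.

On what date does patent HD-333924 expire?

December 18, 2036

(a) grant + 17 years → 18 December 2036.
(b) filing + 23 years → 26 February 2035.
Later of the two: 18 December 2036.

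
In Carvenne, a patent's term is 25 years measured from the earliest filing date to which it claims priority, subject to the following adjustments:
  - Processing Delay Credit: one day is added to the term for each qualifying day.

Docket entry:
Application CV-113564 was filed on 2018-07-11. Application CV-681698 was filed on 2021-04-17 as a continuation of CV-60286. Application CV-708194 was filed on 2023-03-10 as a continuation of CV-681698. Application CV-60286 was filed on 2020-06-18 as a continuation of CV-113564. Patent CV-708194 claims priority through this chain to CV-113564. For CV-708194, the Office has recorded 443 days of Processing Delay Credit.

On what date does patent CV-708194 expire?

Earliest priority filing: 11 July 2018.
Base term: 11 July 2018 + 25 years → 11 July 2043.
Processing Delay Credit: +443 days → 26 September 2044.

September 26, 2044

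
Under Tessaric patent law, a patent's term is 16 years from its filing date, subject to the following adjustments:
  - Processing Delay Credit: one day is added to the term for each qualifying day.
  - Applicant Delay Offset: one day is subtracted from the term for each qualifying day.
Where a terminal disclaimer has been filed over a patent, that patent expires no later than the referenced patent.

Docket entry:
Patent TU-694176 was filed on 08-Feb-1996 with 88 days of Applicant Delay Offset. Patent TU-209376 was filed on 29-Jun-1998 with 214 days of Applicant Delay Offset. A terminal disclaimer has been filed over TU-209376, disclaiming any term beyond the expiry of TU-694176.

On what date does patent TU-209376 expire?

Natural term of TU-209376:
  Base: filing + 16 years → 29 June 2014.
  Applicant Delay Offset: −214 days → 27 November 2013.
Expiry of referenced patent TU-694176:
  Base: filing + 16 years → 8 February 2012.
  Applicant Delay Offset: −88 days → 12 November 2011.
Terminal disclaimer: TU-209376 expires on the earlier of 27 November 2013 and 12 November 2011.

2011-11-12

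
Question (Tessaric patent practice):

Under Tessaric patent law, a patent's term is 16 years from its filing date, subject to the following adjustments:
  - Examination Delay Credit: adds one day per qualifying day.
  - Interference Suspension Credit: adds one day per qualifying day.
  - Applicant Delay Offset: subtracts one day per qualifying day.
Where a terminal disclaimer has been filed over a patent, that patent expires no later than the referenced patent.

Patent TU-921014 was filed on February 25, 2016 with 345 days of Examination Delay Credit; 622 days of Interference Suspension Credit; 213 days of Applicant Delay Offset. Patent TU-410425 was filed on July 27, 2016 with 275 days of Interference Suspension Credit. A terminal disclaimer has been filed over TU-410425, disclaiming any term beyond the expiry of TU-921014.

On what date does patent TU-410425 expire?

2033-04-28

Natural term of TU-410425:
  Base: filing + 16 years → 27 July 2032.
  Interference Suspension Credit: +275 days → 28 April 2033.
Expiry of referenced patent TU-921014:
  Base: filing + 16 years → 25 February 2032.
  Examination Delay Credit: +345 days → 4 February 2033.
  Interference Suspension Credit: +622 days → 19 October 2034.
  Applicant Delay Offset: −213 days → 20 March 2034.
Terminal disclaimer: TU-410425 expires on the earlier of 28 April 2033 and 20 March 2034.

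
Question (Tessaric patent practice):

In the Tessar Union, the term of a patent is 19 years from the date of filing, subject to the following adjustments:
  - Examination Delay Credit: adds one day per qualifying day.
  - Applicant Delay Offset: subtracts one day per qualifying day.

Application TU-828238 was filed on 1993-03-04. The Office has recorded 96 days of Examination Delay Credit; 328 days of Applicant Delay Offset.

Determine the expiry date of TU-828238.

Base term: filing date + 19 years → 4 March 2012.
Examination Delay Credit: +96 days → 8 June 2012.
Applicant Delay Offset: −328 days → 16 July 2011.

July 16, 2011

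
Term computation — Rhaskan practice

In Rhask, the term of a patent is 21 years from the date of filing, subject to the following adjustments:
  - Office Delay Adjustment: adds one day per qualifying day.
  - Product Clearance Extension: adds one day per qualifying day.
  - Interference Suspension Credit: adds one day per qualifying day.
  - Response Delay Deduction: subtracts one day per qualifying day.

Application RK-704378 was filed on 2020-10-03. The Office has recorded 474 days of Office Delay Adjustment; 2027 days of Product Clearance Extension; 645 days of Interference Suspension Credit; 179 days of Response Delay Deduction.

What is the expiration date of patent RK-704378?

Base term: filing date + 21 years → 3 October 2041.
Office Delay Adjustment: +474 days → 20 January 2043.
Product Clearance Extension: +2027 days → 8 August 2048.
Interference Suspension Credit: +645 days → 15 May 2050.
Response Delay Deduction: −179 days → 17 November 2049.

2049-11-17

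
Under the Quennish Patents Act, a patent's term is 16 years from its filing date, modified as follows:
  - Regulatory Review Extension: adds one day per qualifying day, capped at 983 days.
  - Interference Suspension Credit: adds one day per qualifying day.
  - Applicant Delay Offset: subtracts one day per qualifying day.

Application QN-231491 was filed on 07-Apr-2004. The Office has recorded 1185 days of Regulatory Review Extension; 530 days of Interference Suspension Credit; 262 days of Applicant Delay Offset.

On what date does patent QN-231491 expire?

Base term: filing date + 16 years → 7 April 2020.
Regulatory Review Extension: 1185 days claimed exceeds the 983-day cap, so +983 days → 16 December 2022.
Interference Suspension Credit: +530 days → 29 May 2024.
Applicant Delay Offset: −262 days → 10 September 2023.

September 10, 2023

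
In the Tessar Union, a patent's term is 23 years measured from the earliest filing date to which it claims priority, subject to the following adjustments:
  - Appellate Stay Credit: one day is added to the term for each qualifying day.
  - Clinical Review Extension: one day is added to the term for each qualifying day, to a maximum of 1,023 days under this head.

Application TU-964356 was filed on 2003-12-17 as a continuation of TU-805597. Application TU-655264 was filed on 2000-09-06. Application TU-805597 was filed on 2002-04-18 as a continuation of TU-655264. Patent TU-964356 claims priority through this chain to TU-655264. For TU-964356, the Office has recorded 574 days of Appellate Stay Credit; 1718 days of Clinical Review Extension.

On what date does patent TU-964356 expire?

January 20, 2028

Earliest priority filing: 6 September 2000.
Base term: 6 September 2000 + 23 years → 6 September 2023.
Appellate Stay Credit: +574 days → 2 April 2025.
Clinical Review Extension: 1718 days claimed exceeds the 1023-day cap, so +1023 days → 20 January 2028.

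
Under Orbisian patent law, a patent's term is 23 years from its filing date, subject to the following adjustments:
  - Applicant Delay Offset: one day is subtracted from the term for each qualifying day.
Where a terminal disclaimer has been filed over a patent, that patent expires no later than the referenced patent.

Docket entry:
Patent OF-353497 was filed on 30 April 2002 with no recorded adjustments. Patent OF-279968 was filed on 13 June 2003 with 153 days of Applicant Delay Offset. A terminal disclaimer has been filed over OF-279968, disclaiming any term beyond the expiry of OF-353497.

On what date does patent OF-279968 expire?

Natural term of OF-279968:
  Base: filing + 23 years → 13 June 2026.
  Applicant Delay Offset: −153 days → 11 January 2026.
Expiry of referenced patent OF-353497:
  Base: filing + 23 years → 30 April 2025.
Terminal disclaimer: OF-279968 expires on the earlier of 11 January 2026 and 30 April 2025.

April 30, 2025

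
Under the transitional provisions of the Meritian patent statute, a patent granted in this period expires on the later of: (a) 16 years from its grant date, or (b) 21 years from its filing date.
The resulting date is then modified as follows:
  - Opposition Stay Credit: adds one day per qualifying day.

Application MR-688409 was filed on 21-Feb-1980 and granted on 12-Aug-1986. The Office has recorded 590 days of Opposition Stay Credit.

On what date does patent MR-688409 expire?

March 24, 2004

(a) grant + 16 years → 12 August 2002.
(b) filing + 21 years → 21 February 2001.
Later of the two: 12 August 2002.
Opposition Stay Credit: +590 days → 24 March 2004.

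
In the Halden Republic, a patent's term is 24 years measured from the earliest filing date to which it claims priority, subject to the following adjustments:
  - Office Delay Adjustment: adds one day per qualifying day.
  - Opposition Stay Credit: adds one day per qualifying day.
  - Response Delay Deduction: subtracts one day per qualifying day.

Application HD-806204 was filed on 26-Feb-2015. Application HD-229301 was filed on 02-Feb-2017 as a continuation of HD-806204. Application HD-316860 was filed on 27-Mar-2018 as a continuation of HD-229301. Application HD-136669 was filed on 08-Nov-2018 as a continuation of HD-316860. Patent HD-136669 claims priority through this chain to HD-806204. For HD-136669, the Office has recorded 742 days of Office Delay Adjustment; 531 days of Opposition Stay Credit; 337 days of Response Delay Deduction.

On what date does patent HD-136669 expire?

Earliest priority filing: 26 February 2015.
Base term: 26 February 2015 + 24 years → 26 February 2039.
Office Delay Adjustment: +742 days → 9 March 2041.
Opposition Stay Credit: +531 days → 22 August 2042.
Response Delay Deduction: −337 days → 19 September 2041.

2041-09-19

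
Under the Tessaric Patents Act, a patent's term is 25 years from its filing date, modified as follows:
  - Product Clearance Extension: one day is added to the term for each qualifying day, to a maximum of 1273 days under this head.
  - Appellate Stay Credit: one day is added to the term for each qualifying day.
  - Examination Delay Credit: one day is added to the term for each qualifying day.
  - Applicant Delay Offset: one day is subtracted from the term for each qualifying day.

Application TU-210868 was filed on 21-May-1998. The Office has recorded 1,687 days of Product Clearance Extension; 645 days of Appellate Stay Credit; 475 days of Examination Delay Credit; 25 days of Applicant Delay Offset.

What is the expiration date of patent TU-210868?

2029-11-13

Base term: filing date + 25 years → 21 May 2023.
Product Clearance Extension: 1687 days claimed exceeds the 1273-day cap, so +1273 days → 14 November 2026.
Appellate Stay Credit: +645 days → 20 August 2028.
Examination Delay Credit: +475 days → 8 December 2029.
Applicant Delay Offset: −25 days → 13 November 2029.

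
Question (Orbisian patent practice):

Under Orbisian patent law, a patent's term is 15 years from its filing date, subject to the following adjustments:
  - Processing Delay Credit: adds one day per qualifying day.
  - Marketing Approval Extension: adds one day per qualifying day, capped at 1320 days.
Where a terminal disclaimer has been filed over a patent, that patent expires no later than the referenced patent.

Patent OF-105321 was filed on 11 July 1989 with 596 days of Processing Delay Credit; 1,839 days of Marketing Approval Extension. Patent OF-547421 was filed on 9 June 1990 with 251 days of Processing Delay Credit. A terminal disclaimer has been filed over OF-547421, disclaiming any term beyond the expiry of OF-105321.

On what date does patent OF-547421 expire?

Natural term of OF-547421:
  Base: filing + 15 years → 9 June 2005.
  Processing Delay Credit: +251 days → 15 February 2006.
Expiry of referenced patent OF-105321:
  Base: filing + 15 years → 11 July 2004.
  Processing Delay Credit: +596 days → 27 February 2006.
  Marketing Approval Extension: 1839 days claimed exceeds the 1320-day cap, so +1320 days → 9 October 2009.
Terminal disclaimer: OF-547421 expires on the earlier of 15 February 2006 and 9 October 2009.

2006-02-15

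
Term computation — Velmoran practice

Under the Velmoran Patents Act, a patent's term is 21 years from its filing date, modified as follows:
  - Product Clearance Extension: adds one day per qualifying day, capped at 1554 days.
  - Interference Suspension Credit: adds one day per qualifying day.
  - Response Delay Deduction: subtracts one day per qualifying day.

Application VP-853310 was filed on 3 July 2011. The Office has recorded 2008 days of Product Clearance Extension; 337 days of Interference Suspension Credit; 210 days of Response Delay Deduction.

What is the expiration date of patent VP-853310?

2037-02-08

Base term: filing date + 21 years → 3 July 2032.
Product Clearance Extension: 2008 days claimed exceeds the 1554-day cap, so +1554 days → 4 October 2036.
Interference Suspension Credit: +337 days → 6 September 2037.
Response Delay Deduction: −210 days → 8 February 2037.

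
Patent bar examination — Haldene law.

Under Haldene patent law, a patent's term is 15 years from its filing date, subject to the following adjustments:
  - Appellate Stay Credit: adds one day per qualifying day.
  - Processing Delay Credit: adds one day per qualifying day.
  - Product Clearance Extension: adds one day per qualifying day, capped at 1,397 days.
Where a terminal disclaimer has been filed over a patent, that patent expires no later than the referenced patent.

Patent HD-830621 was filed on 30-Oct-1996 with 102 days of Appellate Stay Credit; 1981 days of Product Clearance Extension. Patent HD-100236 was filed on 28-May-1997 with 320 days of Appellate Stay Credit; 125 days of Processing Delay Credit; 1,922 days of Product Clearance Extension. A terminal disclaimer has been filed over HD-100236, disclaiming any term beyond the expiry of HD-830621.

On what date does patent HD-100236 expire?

2015-12-07

Natural term of HD-100236:
  Base: filing + 15 years → 28 May 2012.
  Appellate Stay Credit: +320 days → 13 April 2013.
  Processing Delay Credit: +125 days → 16 August 2013.
  Product Clearance Extension: 1922 days claimed exceeds the 1397-day cap, so +1397 days → 13 June 2017.
Expiry of referenced patent HD-830621:
  Base: filing + 15 years → 30 October 2011.
  Appellate Stay Credit: +102 days → 9 February 2012.
  Product Clearance Extension: 1981 days claimed exceeds the 1397-day cap, so +1397 days → 7 December 2015.
Terminal disclaimer: HD-100236 expires on the earlier of 13 June 2017 and 7 December 2015.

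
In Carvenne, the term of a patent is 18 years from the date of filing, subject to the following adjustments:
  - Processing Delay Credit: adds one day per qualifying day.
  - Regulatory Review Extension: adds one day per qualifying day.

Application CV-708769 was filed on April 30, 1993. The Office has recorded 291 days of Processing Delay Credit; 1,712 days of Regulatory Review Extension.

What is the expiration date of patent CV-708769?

Base term: filing date + 18 years → 30 April 2011.
Processing Delay Credit: +291 days → 15 February 2012.
Regulatory Review Extension: +1712 days → 23 October 2016.

2016-10-23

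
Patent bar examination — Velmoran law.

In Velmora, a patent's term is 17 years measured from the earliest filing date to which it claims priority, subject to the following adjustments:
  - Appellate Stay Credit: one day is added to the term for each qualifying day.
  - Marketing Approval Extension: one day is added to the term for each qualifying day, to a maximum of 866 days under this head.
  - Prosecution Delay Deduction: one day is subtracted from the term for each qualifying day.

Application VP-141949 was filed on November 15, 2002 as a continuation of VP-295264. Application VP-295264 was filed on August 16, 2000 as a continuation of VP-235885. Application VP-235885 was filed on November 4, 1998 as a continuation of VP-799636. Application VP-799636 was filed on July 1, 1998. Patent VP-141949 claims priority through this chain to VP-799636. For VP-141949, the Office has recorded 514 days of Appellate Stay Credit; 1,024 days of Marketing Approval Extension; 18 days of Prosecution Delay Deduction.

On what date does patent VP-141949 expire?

Earliest priority filing: 1 July 1998.
Base term: 1 July 1998 + 17 years → 1 July 2015.
Appellate Stay Credit: +514 days → 26 November 2016.
Marketing Approval Extension: 1024 days claimed exceeds the 866-day cap, so +866 days → 11 April 2019.
Prosecution Delay Deduction: −18 days → 24 March 2019.

2019-03-24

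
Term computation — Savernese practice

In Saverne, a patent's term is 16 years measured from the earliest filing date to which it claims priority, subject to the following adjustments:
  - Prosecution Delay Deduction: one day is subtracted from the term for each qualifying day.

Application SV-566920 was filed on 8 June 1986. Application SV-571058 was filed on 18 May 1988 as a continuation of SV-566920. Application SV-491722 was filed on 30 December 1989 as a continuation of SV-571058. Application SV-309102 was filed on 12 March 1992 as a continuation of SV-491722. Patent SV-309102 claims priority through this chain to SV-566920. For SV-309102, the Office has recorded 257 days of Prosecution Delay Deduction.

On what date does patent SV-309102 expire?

2001-09-24

Earliest priority filing: 8 June 1986.
Base term: 8 June 1986 + 16 years → 8 June 2002.
Prosecution Delay Deduction: −257 days → 24 September 2001.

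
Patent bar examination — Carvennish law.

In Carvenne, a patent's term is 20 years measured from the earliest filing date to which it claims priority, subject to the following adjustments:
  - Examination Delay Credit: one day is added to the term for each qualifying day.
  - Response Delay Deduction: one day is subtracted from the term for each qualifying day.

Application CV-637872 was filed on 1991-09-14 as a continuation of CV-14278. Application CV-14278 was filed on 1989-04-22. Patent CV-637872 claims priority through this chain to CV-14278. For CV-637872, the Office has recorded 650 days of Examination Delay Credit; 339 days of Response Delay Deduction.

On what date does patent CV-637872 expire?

February 27, 2010

Earliest priority filing: 22 April 1989.
Base term: 22 April 1989 + 20 years → 22 April 2009.
Examination Delay Credit: +650 days → 1 February 2011.
Response Delay Deduction: −339 days → 27 February 2010.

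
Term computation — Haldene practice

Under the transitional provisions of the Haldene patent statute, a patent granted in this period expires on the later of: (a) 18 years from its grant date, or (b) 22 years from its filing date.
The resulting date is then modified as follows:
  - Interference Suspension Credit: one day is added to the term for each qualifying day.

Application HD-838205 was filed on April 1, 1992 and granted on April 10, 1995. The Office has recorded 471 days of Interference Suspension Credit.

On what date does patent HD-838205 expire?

(a) grant + 18 years → 10 April 2013.
(b) filing + 22 years → 1 April 2014.
Later of the two: 1 April 2014.
Interference Suspension Credit: +471 days → 16 July 2015.

July 16, 2015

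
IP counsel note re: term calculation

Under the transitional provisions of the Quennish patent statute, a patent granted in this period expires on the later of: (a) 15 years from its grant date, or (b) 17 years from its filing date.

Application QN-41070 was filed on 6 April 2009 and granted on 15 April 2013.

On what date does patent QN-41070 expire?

April 15, 2028

(a) grant + 15 years → 15 April 2028.
(b) filing + 17 years → 6 April 2026.
Later of the two: 15 April 2028.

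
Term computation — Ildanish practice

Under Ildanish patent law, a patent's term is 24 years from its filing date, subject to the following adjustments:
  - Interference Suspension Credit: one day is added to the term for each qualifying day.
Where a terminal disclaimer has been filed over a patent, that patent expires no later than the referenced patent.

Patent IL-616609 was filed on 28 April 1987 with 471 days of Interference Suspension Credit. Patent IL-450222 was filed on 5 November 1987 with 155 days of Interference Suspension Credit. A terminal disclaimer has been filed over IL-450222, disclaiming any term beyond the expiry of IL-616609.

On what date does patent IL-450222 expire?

April 8, 2012

Natural term of IL-450222:
  Base: filing + 24 years → 5 November 2011.
  Interference Suspension Credit: +155 days → 8 April 2012.
Expiry of referenced patent IL-616609:
  Base: filing + 24 years → 28 April 2011.
  Interference Suspension Credit: +471 days → 11 August 2012.
Terminal disclaimer: IL-450222 expires on the earlier of 8 April 2012 and 11 August 2012.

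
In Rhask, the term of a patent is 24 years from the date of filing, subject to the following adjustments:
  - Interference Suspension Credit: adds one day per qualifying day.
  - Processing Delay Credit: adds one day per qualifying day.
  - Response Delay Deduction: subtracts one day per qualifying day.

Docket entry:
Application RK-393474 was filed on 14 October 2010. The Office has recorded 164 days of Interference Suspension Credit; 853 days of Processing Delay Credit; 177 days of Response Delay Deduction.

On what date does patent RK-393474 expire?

Base term: filing date + 24 years → 14 October 2034.
Interference Suspension Credit: +164 days → 27 March 2035.
Processing Delay Credit: +853 days → 27 July 2037.
Response Delay Deduction: −177 days → 31 January 2037.

January 31, 2037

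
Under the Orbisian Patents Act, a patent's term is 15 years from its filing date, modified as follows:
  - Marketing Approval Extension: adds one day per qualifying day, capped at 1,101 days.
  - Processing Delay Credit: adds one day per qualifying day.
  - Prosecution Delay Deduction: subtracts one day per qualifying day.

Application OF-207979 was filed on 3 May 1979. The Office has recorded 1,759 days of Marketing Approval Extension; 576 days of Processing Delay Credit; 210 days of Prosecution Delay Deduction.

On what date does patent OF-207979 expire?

Base term: filing date + 15 years → 3 May 1994.
Marketing Approval Extension: 1759 days claimed exceeds the 1101-day cap, so +1101 days → 8 May 1997.
Processing Delay Credit: +576 days → 5 December 1998.
Prosecution Delay Deduction: −210 days → 9 May 1998.

1998-05-09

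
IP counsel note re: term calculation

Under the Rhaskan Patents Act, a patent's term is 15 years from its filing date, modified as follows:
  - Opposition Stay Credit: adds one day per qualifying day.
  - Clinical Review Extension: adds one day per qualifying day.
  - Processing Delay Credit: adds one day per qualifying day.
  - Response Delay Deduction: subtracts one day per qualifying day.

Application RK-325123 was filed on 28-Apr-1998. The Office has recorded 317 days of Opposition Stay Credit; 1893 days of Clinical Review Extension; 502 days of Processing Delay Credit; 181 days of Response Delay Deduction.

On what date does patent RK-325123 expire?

Base term: filing date + 15 years → 28 April 2013.
Opposition Stay Credit: +317 days → 11 March 2014.
Clinical Review Extension: +1893 days → 17 May 2019.
Processing Delay Credit: +502 days → 30 September 2020.
Response Delay Deduction: −181 days → 2 April 2020.

April 2, 2020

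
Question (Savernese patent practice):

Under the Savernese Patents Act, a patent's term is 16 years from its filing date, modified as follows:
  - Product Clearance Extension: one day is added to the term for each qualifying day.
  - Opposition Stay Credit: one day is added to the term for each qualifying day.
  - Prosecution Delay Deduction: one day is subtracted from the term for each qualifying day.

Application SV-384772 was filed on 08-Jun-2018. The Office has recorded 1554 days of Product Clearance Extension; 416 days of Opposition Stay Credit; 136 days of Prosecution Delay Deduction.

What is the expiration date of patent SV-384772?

Base term: filing date + 16 years → 8 June 2034.
Product Clearance Extension: +1554 days → 9 September 2038.
Opposition Stay Credit: +416 days → 30 October 2039.
Prosecution Delay Deduction: −136 days → 16 June 2039.

June 16, 2039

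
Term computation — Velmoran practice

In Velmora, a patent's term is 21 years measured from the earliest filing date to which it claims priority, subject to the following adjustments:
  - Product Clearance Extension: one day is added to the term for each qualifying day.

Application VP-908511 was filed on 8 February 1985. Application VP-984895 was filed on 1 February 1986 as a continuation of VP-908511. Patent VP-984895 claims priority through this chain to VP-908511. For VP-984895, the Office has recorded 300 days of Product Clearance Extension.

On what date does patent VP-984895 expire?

2006-12-05

Earliest priority filing: 8 February 1985.
Base term: 8 February 1985 + 21 years → 8 February 2006.
Product Clearance Extension: +300 days → 5 December 2006.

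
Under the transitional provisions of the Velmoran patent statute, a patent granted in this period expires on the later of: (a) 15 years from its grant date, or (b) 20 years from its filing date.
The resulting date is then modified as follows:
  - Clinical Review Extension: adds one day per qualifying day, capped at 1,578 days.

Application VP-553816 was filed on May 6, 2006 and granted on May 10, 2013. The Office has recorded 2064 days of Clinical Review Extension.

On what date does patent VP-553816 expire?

2032-09-04

(a) grant + 15 years → 10 May 2028.
(b) filing + 20 years → 6 May 2026.
Later of the two: 10 May 2028.
Clinical Review Extension: 2064 days claimed exceeds the 1578-day cap, so +1578 days → 4 September 2032.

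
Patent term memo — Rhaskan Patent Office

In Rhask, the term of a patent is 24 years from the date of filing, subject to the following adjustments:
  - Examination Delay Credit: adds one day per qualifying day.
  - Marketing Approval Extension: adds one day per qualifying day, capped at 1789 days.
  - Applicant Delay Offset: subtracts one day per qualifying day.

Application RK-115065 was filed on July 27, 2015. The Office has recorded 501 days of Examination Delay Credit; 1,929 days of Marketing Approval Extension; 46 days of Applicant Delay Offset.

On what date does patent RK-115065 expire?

Base term: filing date + 24 years → 27 July 2039.
Examination Delay Credit: +501 days → 9 December 2040.
Marketing Approval Extension: 1929 days claimed exceeds the 1789-day cap, so +1789 days → 2 November 2045.
Applicant Delay Offset: −46 days → 17 September 2045.

2045-09-17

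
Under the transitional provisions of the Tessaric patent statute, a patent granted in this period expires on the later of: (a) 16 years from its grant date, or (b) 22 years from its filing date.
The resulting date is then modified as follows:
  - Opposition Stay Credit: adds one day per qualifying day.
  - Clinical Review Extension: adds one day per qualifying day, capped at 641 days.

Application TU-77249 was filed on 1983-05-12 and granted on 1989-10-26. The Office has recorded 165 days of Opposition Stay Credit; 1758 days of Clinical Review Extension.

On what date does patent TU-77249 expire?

(a) grant + 16 years → 26 October 2005.
(b) filing + 22 years → 12 May 2005.
Later of the two: 26 October 2005.
Opposition Stay Credit: +165 days → 9 April 2006.
Clinical Review Extension: 1758 days claimed exceeds the 641-day cap, so +641 days → 10 January 2008.

January 10, 2008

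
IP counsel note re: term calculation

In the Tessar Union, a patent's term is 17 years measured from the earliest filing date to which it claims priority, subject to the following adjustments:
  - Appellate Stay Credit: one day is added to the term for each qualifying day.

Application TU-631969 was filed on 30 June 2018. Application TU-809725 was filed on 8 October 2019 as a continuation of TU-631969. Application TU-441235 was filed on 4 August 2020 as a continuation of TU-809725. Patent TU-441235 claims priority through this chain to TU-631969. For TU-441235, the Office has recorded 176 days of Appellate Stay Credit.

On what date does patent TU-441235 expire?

Earliest priority filing: 30 June 2018.
Base term: 30 June 2018 + 17 years → 30 June 2035.
Appellate Stay Credit: +176 days → 23 December 2035.

December 23, 2035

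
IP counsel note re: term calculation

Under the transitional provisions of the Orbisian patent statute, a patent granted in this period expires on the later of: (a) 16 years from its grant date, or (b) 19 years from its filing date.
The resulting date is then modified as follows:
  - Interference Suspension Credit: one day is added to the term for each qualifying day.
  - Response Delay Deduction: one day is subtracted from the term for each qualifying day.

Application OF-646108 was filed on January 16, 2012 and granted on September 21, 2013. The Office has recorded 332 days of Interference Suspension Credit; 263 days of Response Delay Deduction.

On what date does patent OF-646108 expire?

2031-03-26

(a) grant + 16 years → 21 September 2029.
(b) filing + 19 years → 16 January 2031.
Later of the two: 16 January 2031.
Interference Suspension Credit: +332 days → 14 December 2031.
Response Delay Deduction: −263 days → 26 March 2031.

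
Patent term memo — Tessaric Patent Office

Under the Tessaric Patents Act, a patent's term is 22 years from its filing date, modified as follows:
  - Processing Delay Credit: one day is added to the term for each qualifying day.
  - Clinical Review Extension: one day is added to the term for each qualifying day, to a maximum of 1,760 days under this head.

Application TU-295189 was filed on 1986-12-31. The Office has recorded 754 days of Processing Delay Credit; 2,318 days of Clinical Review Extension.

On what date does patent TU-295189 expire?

November 19, 2015

Base term: filing date + 22 years → 31 December 2008.
Processing Delay Credit: +754 days → 24 January 2011.
Clinical Review Extension: 2318 days claimed exceeds the 1760-day cap, so +1760 days → 19 November 2015.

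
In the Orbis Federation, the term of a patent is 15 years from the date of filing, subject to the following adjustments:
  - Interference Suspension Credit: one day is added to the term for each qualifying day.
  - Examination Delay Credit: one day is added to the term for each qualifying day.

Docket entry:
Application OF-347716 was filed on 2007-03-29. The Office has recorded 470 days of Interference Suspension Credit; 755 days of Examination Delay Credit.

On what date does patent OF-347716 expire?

Base term: filing date + 15 years → 29 March 2022.
Interference Suspension Credit: +470 days → 12 July 2023.
Examination Delay Credit: +755 days → 5 August 2025.

August 5, 2025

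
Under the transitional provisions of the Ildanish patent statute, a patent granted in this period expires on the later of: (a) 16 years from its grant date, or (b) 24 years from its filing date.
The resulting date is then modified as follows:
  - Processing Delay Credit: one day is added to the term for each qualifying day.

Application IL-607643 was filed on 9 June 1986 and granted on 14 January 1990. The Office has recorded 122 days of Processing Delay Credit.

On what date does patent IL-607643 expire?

2010-10-09

(a) grant + 16 years → 14 January 2006.
(b) filing + 24 years → 9 June 2010.
Later of the two: 9 June 2010.
Processing Delay Credit: +122 days → 9 October 2010.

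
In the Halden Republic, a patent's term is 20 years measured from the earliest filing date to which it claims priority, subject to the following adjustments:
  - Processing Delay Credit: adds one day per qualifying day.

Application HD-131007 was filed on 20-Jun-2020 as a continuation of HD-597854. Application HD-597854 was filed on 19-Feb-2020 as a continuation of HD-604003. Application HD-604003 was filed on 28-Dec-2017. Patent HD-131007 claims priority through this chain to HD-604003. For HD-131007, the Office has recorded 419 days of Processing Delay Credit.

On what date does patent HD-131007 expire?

February 20, 2039

Earliest priority filing: 28 December 2017.
Base term: 28 December 2017 + 20 years → 28 December 2037.
Processing Delay Credit: +419 days → 20 February 2039.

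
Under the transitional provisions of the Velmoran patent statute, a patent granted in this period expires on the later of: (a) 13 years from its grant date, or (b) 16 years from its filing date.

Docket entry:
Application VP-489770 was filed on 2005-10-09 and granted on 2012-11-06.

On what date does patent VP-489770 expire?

(a) grant + 13 years → 6 November 2025.
(b) filing + 16 years → 9 October 2021.
Later of the two: 6 November 2025.

November 6, 2025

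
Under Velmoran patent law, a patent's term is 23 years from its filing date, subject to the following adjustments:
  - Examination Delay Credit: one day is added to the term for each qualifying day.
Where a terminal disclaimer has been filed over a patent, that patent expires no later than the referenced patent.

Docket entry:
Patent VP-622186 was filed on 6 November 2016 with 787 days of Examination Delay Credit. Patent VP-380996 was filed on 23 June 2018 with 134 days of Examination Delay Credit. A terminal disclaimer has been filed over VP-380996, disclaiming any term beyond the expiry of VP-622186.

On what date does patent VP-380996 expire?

Natural term of VP-380996:
  Base: filing + 23 years → 23 June 2041.
  Examination Delay Credit: +134 days → 4 November 2041.
Expiry of referenced patent VP-622186:
  Base: filing + 23 years → 6 November 2039.
  Examination Delay Credit: +787 days → 1 January 2042.
Terminal disclaimer: VP-380996 expires on the earlier of 4 November 2041 and 1 January 2042.

November 4, 2041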